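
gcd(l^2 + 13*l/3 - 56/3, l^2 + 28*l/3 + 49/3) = l + 7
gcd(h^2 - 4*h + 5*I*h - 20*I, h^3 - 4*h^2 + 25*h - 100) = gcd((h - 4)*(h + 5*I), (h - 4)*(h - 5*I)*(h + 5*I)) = h^2 + h*(-4 + 5*I) - 20*I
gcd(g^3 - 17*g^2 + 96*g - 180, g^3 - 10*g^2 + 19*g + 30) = g^2 - 11*g + 30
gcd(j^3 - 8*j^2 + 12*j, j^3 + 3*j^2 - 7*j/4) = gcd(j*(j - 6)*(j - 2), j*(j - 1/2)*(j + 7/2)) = j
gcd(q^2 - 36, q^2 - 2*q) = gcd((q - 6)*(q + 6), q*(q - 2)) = 1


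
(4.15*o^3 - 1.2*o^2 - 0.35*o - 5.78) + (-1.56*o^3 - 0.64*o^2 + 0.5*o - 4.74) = 2.59*o^3 - 1.84*o^2 + 0.15*o - 10.52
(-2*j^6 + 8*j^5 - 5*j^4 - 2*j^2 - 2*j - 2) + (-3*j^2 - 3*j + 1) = -2*j^6 + 8*j^5 - 5*j^4 - 5*j^2 - 5*j - 1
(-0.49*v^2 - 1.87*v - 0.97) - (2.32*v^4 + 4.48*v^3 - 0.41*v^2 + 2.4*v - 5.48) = -2.32*v^4 - 4.48*v^3 - 0.08*v^2 - 4.27*v + 4.51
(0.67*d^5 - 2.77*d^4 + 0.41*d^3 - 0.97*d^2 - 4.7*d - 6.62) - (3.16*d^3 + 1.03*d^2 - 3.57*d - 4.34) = 0.67*d^5 - 2.77*d^4 - 2.75*d^3 - 2.0*d^2 - 1.13*d - 2.28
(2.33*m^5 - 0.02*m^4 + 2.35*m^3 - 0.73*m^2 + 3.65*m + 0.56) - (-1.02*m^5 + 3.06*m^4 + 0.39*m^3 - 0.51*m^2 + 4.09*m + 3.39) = 3.35*m^5 - 3.08*m^4 + 1.96*m^3 - 0.22*m^2 - 0.44*m - 2.83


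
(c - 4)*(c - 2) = c^2 - 6*c + 8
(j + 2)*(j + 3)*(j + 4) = j^3 + 9*j^2 + 26*j + 24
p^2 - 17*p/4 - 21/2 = (p - 6)*(p + 7/4)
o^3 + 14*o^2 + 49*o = o*(o + 7)^2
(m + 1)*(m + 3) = m^2 + 4*m + 3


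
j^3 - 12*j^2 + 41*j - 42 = (j - 7)*(j - 3)*(j - 2)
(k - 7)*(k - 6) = k^2 - 13*k + 42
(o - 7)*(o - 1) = o^2 - 8*o + 7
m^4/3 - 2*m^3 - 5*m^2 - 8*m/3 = m*(m/3 + 1/3)*(m - 8)*(m + 1)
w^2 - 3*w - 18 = (w - 6)*(w + 3)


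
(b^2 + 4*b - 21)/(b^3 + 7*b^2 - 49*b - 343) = (b - 3)/(b^2 - 49)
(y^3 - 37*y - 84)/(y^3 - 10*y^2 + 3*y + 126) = (y + 4)/(y - 6)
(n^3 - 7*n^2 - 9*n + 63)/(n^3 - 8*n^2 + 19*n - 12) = (n^2 - 4*n - 21)/(n^2 - 5*n + 4)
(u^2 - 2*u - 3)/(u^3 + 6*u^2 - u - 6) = (u - 3)/(u^2 + 5*u - 6)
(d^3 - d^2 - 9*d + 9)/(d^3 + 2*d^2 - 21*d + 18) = (d + 3)/(d + 6)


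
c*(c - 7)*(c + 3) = c^3 - 4*c^2 - 21*c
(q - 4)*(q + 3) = q^2 - q - 12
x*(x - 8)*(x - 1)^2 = x^4 - 10*x^3 + 17*x^2 - 8*x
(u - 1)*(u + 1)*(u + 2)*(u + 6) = u^4 + 8*u^3 + 11*u^2 - 8*u - 12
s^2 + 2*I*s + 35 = (s - 5*I)*(s + 7*I)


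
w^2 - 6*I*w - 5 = (w - 5*I)*(w - I)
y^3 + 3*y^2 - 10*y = y*(y - 2)*(y + 5)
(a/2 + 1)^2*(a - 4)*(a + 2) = a^4/4 + a^3/2 - 3*a^2 - 10*a - 8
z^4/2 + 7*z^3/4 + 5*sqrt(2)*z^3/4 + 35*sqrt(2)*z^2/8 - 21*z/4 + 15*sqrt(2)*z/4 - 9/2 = (z/2 + 1)*(z + 3/2)*(z - sqrt(2)/2)*(z + 3*sqrt(2))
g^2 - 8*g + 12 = (g - 6)*(g - 2)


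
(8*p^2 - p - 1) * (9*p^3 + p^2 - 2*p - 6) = 72*p^5 - p^4 - 26*p^3 - 47*p^2 + 8*p + 6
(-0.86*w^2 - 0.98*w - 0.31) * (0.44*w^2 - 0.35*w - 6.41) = -0.3784*w^4 - 0.1302*w^3 + 5.7192*w^2 + 6.3903*w + 1.9871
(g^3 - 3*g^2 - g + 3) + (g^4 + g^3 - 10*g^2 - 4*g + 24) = g^4 + 2*g^3 - 13*g^2 - 5*g + 27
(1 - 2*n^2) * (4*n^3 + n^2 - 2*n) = -8*n^5 - 2*n^4 + 8*n^3 + n^2 - 2*n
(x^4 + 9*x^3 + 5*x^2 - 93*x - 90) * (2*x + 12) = 2*x^5 + 30*x^4 + 118*x^3 - 126*x^2 - 1296*x - 1080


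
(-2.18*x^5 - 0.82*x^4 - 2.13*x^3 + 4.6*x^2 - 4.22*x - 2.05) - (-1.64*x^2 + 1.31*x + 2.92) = -2.18*x^5 - 0.82*x^4 - 2.13*x^3 + 6.24*x^2 - 5.53*x - 4.97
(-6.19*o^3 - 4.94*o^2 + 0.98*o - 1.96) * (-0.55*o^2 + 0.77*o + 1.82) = 3.4045*o^5 - 2.0493*o^4 - 15.6086*o^3 - 7.1582*o^2 + 0.2744*o - 3.5672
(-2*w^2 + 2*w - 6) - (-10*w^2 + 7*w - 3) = 8*w^2 - 5*w - 3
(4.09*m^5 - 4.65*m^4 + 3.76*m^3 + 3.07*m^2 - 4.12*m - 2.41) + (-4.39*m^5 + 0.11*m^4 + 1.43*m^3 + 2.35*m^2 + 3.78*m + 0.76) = -0.3*m^5 - 4.54*m^4 + 5.19*m^3 + 5.42*m^2 - 0.34*m - 1.65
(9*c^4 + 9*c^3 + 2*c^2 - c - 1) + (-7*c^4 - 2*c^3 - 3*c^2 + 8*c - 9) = 2*c^4 + 7*c^3 - c^2 + 7*c - 10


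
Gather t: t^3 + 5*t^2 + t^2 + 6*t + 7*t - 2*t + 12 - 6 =t^3 + 6*t^2 + 11*t + 6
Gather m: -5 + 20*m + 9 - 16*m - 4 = 4*m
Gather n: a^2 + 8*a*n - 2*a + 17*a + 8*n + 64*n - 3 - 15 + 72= a^2 + 15*a + n*(8*a + 72) + 54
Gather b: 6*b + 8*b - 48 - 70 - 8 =14*b - 126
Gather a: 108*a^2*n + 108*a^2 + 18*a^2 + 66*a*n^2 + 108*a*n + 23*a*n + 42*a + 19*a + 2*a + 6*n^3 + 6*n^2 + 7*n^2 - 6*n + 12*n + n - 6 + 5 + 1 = a^2*(108*n + 126) + a*(66*n^2 + 131*n + 63) + 6*n^3 + 13*n^2 + 7*n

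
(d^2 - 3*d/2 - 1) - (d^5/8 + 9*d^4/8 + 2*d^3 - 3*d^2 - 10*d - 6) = -d^5/8 - 9*d^4/8 - 2*d^3 + 4*d^2 + 17*d/2 + 5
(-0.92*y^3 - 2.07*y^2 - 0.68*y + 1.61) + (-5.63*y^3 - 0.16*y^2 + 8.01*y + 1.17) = -6.55*y^3 - 2.23*y^2 + 7.33*y + 2.78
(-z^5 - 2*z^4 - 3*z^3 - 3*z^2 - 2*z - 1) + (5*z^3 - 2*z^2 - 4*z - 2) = -z^5 - 2*z^4 + 2*z^3 - 5*z^2 - 6*z - 3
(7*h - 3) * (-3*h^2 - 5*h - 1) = -21*h^3 - 26*h^2 + 8*h + 3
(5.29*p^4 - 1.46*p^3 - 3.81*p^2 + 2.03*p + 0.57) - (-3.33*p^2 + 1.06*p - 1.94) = 5.29*p^4 - 1.46*p^3 - 0.48*p^2 + 0.97*p + 2.51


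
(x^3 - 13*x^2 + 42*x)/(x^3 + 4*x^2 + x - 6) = x*(x^2 - 13*x + 42)/(x^3 + 4*x^2 + x - 6)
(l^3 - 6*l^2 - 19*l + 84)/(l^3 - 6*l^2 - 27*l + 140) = (l^2 + l - 12)/(l^2 + l - 20)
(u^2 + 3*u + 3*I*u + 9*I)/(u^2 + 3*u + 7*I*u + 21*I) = (u + 3*I)/(u + 7*I)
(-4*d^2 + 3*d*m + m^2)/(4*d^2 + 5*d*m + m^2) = (-d + m)/(d + m)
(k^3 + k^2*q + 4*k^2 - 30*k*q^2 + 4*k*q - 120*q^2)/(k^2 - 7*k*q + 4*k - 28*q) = (-k^2 - k*q + 30*q^2)/(-k + 7*q)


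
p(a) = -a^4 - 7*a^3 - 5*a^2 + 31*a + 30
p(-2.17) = -11.46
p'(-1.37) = 15.57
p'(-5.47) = 112.03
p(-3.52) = 10.71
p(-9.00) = -2112.00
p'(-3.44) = -20.28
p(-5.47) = -38.76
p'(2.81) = -251.67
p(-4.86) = 6.90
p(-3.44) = 9.11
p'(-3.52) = -19.54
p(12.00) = -33150.00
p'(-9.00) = 1336.00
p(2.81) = -140.04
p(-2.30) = -10.57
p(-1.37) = -7.38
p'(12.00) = -10025.00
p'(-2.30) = -8.42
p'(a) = -4*a^3 - 21*a^2 - 10*a + 31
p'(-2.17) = -5.31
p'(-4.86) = 42.75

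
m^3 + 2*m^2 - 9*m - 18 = (m - 3)*(m + 2)*(m + 3)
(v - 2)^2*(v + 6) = v^3 + 2*v^2 - 20*v + 24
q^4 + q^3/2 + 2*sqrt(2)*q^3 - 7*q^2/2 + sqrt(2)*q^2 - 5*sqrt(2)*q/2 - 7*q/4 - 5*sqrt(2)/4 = (q + 1/2)*(q - sqrt(2))*(q + sqrt(2)/2)*(q + 5*sqrt(2)/2)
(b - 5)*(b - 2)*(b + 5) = b^3 - 2*b^2 - 25*b + 50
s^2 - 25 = (s - 5)*(s + 5)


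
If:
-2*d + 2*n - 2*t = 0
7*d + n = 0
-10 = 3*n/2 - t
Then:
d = 4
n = -28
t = -32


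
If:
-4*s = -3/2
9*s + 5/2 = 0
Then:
No Solution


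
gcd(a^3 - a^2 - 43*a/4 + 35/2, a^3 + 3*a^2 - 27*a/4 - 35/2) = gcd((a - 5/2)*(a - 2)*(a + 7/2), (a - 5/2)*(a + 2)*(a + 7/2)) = a^2 + a - 35/4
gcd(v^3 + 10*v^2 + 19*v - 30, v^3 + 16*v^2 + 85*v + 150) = v^2 + 11*v + 30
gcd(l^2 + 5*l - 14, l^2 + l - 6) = l - 2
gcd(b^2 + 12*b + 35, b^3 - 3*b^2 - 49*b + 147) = b + 7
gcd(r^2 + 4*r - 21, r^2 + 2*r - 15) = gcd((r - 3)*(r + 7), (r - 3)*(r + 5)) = r - 3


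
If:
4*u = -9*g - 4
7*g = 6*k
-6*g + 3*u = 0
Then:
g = -4/17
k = -14/51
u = -8/17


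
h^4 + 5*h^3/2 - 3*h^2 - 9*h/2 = h*(h - 3/2)*(h + 1)*(h + 3)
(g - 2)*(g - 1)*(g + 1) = g^3 - 2*g^2 - g + 2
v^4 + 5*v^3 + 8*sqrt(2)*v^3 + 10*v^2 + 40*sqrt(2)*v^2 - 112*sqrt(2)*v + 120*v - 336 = (v - 2)*(v + 7)*(v + 2*sqrt(2))*(v + 6*sqrt(2))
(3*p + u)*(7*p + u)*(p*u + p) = 21*p^3*u + 21*p^3 + 10*p^2*u^2 + 10*p^2*u + p*u^3 + p*u^2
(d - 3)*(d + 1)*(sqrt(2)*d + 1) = sqrt(2)*d^3 - 2*sqrt(2)*d^2 + d^2 - 3*sqrt(2)*d - 2*d - 3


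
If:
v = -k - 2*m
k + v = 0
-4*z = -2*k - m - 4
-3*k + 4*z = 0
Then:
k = 4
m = 0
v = -4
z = 3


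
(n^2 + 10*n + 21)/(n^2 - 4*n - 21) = (n + 7)/(n - 7)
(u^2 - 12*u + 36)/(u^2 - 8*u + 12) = (u - 6)/(u - 2)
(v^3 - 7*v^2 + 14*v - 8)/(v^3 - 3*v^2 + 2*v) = (v - 4)/v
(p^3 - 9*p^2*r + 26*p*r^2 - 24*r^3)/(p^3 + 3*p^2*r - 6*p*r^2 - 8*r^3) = (p^2 - 7*p*r + 12*r^2)/(p^2 + 5*p*r + 4*r^2)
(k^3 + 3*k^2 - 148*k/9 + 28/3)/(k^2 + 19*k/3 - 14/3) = (k^2 + 11*k/3 - 14)/(k + 7)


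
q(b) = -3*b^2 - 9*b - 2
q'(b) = -6*b - 9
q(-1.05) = 4.14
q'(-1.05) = -2.70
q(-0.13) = -0.88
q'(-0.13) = -8.22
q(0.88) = -12.24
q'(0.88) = -14.28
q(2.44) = -41.82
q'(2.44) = -23.64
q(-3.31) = -5.08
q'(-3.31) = 10.86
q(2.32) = -39.03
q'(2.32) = -22.92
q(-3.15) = -3.42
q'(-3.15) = 9.90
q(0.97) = -13.55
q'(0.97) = -14.82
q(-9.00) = -164.00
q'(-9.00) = 45.00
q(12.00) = -542.00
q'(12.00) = -81.00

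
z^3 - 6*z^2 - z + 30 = (z - 5)*(z - 3)*(z + 2)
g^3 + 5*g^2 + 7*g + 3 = (g + 1)^2*(g + 3)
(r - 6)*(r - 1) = r^2 - 7*r + 6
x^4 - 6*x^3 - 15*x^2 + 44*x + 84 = (x - 7)*(x - 3)*(x + 2)^2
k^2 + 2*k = k*(k + 2)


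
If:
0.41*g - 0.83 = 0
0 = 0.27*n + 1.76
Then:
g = 2.02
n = -6.52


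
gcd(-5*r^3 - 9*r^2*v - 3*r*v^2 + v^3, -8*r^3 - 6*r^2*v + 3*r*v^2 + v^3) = r + v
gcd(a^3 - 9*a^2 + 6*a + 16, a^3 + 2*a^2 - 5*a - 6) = a^2 - a - 2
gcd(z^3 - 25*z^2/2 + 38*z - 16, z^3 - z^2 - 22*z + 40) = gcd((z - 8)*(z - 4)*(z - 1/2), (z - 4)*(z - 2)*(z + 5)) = z - 4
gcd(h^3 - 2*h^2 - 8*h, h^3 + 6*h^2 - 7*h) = h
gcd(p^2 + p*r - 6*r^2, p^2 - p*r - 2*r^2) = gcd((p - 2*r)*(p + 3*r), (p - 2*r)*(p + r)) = p - 2*r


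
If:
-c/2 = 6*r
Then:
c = -12*r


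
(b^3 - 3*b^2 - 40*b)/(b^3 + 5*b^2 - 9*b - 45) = b*(b - 8)/(b^2 - 9)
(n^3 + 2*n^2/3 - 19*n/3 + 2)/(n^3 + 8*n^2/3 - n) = (n - 2)/n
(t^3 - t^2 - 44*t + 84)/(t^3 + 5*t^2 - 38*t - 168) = (t - 2)/(t + 4)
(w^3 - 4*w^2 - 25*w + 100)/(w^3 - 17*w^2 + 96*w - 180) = (w^2 + w - 20)/(w^2 - 12*w + 36)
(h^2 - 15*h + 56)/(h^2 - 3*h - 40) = (h - 7)/(h + 5)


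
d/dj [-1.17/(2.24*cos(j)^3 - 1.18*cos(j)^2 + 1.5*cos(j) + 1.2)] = (-7.8624*cos(j)^2 + 2.7612*cos(j) - 1.755)*sin(j)/(2.24*cos(j)^3 - 1.18*cos(j)^2 + 1.5*cos(j) + 1.2)^2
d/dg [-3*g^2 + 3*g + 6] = 3 - 6*g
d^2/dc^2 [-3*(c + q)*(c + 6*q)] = -6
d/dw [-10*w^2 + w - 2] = 1 - 20*w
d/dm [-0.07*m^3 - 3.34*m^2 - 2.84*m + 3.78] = -0.21*m^2 - 6.68*m - 2.84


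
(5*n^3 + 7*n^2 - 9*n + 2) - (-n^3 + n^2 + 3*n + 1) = 6*n^3 + 6*n^2 - 12*n + 1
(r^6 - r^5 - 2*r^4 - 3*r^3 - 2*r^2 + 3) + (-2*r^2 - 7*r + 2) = r^6 - r^5 - 2*r^4 - 3*r^3 - 4*r^2 - 7*r + 5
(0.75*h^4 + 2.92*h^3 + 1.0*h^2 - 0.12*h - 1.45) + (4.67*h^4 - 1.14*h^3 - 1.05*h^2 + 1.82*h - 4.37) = 5.42*h^4 + 1.78*h^3 - 0.05*h^2 + 1.7*h - 5.82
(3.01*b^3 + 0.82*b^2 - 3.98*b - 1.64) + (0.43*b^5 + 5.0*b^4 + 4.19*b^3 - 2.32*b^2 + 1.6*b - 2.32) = 0.43*b^5 + 5.0*b^4 + 7.2*b^3 - 1.5*b^2 - 2.38*b - 3.96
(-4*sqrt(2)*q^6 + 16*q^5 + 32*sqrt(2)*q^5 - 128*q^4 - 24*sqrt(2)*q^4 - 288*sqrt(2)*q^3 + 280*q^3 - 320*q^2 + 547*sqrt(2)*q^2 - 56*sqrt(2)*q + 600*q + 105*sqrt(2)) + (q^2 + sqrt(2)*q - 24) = -4*sqrt(2)*q^6 + 16*q^5 + 32*sqrt(2)*q^5 - 128*q^4 - 24*sqrt(2)*q^4 - 288*sqrt(2)*q^3 + 280*q^3 - 319*q^2 + 547*sqrt(2)*q^2 - 55*sqrt(2)*q + 600*q - 24 + 105*sqrt(2)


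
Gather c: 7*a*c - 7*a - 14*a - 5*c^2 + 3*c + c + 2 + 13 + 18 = -21*a - 5*c^2 + c*(7*a + 4) + 33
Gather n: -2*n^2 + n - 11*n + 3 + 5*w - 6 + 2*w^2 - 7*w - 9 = -2*n^2 - 10*n + 2*w^2 - 2*w - 12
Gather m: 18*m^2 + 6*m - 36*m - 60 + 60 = 18*m^2 - 30*m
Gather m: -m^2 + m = -m^2 + m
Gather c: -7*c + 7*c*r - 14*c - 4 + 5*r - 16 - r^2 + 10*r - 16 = c*(7*r - 21) - r^2 + 15*r - 36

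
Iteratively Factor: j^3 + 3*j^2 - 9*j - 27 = (j + 3)*(j^2 - 9) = (j - 3)*(j + 3)*(j + 3)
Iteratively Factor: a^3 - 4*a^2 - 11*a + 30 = (a - 2)*(a^2 - 2*a - 15) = (a - 2)*(a + 3)*(a - 5)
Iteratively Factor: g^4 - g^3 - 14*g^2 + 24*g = (g - 2)*(g^3 + g^2 - 12*g) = g*(g - 2)*(g^2 + g - 12) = g*(g - 3)*(g - 2)*(g + 4)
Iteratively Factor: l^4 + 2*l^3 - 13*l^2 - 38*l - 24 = (l + 3)*(l^3 - l^2 - 10*l - 8) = (l - 4)*(l + 3)*(l^2 + 3*l + 2) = (l - 4)*(l + 1)*(l + 3)*(l + 2)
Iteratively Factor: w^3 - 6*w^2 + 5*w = (w - 5)*(w^2 - w) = (w - 5)*(w - 1)*(w)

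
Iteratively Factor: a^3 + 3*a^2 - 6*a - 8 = (a + 4)*(a^2 - a - 2) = (a + 1)*(a + 4)*(a - 2)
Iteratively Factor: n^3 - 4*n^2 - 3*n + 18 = (n + 2)*(n^2 - 6*n + 9) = (n - 3)*(n + 2)*(n - 3)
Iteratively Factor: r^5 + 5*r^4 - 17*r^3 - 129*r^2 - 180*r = (r + 4)*(r^4 + r^3 - 21*r^2 - 45*r) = (r - 5)*(r + 4)*(r^3 + 6*r^2 + 9*r) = r*(r - 5)*(r + 4)*(r^2 + 6*r + 9) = r*(r - 5)*(r + 3)*(r + 4)*(r + 3)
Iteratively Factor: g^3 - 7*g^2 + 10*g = (g - 2)*(g^2 - 5*g) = (g - 5)*(g - 2)*(g)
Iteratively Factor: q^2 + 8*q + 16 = (q + 4)*(q + 4)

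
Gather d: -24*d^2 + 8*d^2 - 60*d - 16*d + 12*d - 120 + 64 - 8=-16*d^2 - 64*d - 64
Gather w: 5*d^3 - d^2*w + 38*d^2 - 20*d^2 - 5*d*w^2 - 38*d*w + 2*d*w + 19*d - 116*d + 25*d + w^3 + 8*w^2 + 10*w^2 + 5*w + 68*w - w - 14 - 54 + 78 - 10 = 5*d^3 + 18*d^2 - 72*d + w^3 + w^2*(18 - 5*d) + w*(-d^2 - 36*d + 72)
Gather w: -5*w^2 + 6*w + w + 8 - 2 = -5*w^2 + 7*w + 6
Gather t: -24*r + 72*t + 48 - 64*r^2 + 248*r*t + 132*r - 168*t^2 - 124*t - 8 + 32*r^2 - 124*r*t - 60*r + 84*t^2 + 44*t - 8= -32*r^2 + 48*r - 84*t^2 + t*(124*r - 8) + 32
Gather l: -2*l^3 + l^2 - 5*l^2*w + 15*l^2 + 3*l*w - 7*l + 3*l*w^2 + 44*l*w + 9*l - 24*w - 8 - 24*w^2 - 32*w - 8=-2*l^3 + l^2*(16 - 5*w) + l*(3*w^2 + 47*w + 2) - 24*w^2 - 56*w - 16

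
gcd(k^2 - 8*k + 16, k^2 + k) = 1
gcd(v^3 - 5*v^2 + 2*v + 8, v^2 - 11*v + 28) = v - 4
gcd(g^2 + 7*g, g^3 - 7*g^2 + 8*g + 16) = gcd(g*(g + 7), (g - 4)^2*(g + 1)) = 1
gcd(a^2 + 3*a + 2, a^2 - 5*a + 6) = 1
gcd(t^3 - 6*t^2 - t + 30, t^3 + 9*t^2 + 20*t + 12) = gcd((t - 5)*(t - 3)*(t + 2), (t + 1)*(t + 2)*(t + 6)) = t + 2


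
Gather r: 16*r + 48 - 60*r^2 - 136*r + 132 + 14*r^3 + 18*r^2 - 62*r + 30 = 14*r^3 - 42*r^2 - 182*r + 210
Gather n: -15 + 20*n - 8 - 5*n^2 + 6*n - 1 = -5*n^2 + 26*n - 24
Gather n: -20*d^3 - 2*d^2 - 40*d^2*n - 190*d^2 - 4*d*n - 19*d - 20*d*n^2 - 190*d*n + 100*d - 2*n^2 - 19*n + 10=-20*d^3 - 192*d^2 + 81*d + n^2*(-20*d - 2) + n*(-40*d^2 - 194*d - 19) + 10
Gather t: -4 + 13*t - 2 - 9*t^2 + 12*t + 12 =-9*t^2 + 25*t + 6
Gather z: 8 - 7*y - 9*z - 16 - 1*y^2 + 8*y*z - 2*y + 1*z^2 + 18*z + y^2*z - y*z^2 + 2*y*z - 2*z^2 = -y^2 - 9*y + z^2*(-y - 1) + z*(y^2 + 10*y + 9) - 8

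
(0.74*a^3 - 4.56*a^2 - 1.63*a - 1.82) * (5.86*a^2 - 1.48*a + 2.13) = 4.3364*a^5 - 27.8168*a^4 - 1.2268*a^3 - 17.9656*a^2 - 0.7783*a - 3.8766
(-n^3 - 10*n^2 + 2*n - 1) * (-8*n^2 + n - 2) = 8*n^5 + 79*n^4 - 24*n^3 + 30*n^2 - 5*n + 2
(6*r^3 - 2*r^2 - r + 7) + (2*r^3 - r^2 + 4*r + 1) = 8*r^3 - 3*r^2 + 3*r + 8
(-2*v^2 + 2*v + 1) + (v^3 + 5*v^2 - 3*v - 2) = v^3 + 3*v^2 - v - 1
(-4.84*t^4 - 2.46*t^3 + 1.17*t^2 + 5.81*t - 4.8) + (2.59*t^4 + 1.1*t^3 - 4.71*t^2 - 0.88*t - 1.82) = -2.25*t^4 - 1.36*t^3 - 3.54*t^2 + 4.93*t - 6.62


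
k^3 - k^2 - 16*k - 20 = (k - 5)*(k + 2)^2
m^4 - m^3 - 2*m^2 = m^2*(m - 2)*(m + 1)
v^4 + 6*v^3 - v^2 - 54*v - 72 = (v - 3)*(v + 2)*(v + 3)*(v + 4)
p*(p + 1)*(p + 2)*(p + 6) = p^4 + 9*p^3 + 20*p^2 + 12*p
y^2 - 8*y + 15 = (y - 5)*(y - 3)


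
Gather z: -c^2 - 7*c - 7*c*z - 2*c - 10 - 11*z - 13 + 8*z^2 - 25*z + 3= -c^2 - 9*c + 8*z^2 + z*(-7*c - 36) - 20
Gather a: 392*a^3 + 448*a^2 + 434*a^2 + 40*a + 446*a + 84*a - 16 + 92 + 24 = 392*a^3 + 882*a^2 + 570*a + 100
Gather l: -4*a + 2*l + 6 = -4*a + 2*l + 6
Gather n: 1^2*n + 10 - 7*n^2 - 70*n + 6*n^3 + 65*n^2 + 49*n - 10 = 6*n^3 + 58*n^2 - 20*n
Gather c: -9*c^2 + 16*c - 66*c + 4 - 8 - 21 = -9*c^2 - 50*c - 25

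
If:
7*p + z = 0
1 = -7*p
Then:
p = -1/7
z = 1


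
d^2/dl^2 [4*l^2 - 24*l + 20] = 8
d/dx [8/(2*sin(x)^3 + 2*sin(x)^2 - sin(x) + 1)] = 8*(-6*sin(x)^2 - 4*sin(x) + 1)*cos(x)/(2*sin(x)^3 + 2*sin(x)^2 - sin(x) + 1)^2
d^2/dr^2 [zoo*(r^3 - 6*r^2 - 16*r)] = zoo*(r - 2)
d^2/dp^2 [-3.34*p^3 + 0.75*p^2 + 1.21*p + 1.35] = 1.5 - 20.04*p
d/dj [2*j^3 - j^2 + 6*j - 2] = 6*j^2 - 2*j + 6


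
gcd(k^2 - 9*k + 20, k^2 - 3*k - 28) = 1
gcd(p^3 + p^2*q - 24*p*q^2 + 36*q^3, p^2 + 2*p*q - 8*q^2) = p - 2*q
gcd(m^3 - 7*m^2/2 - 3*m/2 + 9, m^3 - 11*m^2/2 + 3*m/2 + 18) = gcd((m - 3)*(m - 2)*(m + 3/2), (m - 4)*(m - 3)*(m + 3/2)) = m^2 - 3*m/2 - 9/2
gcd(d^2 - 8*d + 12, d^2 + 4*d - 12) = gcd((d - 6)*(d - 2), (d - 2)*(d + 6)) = d - 2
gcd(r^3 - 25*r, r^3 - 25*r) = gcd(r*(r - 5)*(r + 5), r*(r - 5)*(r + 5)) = r^3 - 25*r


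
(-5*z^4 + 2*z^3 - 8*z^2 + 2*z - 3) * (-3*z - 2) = 15*z^5 + 4*z^4 + 20*z^3 + 10*z^2 + 5*z + 6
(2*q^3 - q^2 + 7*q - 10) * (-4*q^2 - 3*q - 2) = -8*q^5 - 2*q^4 - 29*q^3 + 21*q^2 + 16*q + 20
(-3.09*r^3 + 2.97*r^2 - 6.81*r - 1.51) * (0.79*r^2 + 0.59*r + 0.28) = -2.4411*r^5 + 0.523200000000001*r^4 - 4.4928*r^3 - 4.3792*r^2 - 2.7977*r - 0.4228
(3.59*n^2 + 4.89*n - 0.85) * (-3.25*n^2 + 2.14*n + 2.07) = -11.6675*n^4 - 8.2099*n^3 + 20.6584*n^2 + 8.3033*n - 1.7595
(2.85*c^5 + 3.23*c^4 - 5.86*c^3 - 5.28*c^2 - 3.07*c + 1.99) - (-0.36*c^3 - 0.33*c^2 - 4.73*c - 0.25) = 2.85*c^5 + 3.23*c^4 - 5.5*c^3 - 4.95*c^2 + 1.66*c + 2.24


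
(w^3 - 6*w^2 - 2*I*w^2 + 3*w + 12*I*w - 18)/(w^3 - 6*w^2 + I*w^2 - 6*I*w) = (w - 3*I)/w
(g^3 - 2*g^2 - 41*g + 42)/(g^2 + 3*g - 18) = (g^2 - 8*g + 7)/(g - 3)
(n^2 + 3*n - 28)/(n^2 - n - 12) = (n + 7)/(n + 3)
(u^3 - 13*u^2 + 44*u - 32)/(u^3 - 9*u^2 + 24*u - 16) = (u - 8)/(u - 4)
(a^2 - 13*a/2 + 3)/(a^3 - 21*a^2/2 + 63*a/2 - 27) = (2*a - 1)/(2*a^2 - 9*a + 9)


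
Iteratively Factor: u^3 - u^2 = (u - 1)*(u^2) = u*(u - 1)*(u)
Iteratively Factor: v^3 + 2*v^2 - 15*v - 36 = (v - 4)*(v^2 + 6*v + 9) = (v - 4)*(v + 3)*(v + 3)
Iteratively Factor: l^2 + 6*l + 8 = (l + 2)*(l + 4)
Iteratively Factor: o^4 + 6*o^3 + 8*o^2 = (o + 4)*(o^3 + 2*o^2) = o*(o + 4)*(o^2 + 2*o) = o^2*(o + 4)*(o + 2)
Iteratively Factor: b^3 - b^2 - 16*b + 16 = (b - 1)*(b^2 - 16) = (b - 4)*(b - 1)*(b + 4)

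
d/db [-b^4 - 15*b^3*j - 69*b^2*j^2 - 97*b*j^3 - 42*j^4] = -4*b^3 - 45*b^2*j - 138*b*j^2 - 97*j^3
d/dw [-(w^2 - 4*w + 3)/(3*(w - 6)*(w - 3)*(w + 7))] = (w^2 - 2*w + 41)/(3*(w^4 + 2*w^3 - 83*w^2 - 84*w + 1764))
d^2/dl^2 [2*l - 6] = 0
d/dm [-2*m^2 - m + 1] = -4*m - 1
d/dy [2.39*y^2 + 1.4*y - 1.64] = 4.78*y + 1.4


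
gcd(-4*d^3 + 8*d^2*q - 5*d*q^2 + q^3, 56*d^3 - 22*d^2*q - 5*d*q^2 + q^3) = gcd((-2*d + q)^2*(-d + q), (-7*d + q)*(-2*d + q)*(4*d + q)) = -2*d + q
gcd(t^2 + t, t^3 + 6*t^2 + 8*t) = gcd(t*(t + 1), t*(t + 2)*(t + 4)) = t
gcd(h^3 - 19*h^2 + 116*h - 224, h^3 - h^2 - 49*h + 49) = h - 7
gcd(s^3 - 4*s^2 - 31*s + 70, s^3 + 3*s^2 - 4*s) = 1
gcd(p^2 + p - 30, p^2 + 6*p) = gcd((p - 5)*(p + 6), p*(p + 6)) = p + 6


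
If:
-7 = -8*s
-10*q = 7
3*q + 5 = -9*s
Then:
No Solution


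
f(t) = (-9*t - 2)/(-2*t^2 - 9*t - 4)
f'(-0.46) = 222.83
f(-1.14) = 2.26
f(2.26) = 0.65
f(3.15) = 0.58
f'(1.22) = -0.06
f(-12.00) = -0.58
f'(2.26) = -0.08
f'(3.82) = -0.06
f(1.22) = 0.72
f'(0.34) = 0.25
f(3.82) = 0.54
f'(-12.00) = -0.07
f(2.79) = 0.61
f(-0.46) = -7.56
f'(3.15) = -0.07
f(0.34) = 0.69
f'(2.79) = -0.07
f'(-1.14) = 0.28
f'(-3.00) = -4.80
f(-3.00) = 5.00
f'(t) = (-9*t - 2)*(4*t + 9)/(-2*t^2 - 9*t - 4)^2 - 9/(-2*t^2 - 9*t - 4) = 2*(-9*t^2 - 4*t + 9)/(4*t^4 + 36*t^3 + 97*t^2 + 72*t + 16)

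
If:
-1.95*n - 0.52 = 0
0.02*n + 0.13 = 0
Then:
No Solution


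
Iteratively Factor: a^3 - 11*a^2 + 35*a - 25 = (a - 1)*(a^2 - 10*a + 25) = (a - 5)*(a - 1)*(a - 5)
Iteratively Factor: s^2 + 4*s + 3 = (s + 1)*(s + 3)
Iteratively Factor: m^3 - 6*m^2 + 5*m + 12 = (m + 1)*(m^2 - 7*m + 12) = (m - 3)*(m + 1)*(m - 4)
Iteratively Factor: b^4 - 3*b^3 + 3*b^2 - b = (b)*(b^3 - 3*b^2 + 3*b - 1) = b*(b - 1)*(b^2 - 2*b + 1) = b*(b - 1)^2*(b - 1)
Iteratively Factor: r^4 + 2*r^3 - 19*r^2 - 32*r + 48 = (r + 3)*(r^3 - r^2 - 16*r + 16) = (r + 3)*(r + 4)*(r^2 - 5*r + 4) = (r - 4)*(r + 3)*(r + 4)*(r - 1)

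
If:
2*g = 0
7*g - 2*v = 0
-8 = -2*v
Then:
No Solution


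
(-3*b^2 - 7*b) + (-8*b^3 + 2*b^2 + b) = -8*b^3 - b^2 - 6*b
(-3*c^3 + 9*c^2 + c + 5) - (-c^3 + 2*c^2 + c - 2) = -2*c^3 + 7*c^2 + 7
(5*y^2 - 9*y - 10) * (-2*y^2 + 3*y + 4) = -10*y^4 + 33*y^3 + 13*y^2 - 66*y - 40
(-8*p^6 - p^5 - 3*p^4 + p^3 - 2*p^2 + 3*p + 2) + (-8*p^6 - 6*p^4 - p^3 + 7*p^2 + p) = -16*p^6 - p^5 - 9*p^4 + 5*p^2 + 4*p + 2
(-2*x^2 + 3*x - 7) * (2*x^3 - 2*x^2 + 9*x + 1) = -4*x^5 + 10*x^4 - 38*x^3 + 39*x^2 - 60*x - 7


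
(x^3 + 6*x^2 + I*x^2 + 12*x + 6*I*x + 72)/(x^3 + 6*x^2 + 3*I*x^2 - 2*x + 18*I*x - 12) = (x^2 + I*x + 12)/(x^2 + 3*I*x - 2)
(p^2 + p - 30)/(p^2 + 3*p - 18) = (p - 5)/(p - 3)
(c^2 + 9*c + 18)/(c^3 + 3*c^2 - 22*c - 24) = (c + 3)/(c^2 - 3*c - 4)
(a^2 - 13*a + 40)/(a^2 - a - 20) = (a - 8)/(a + 4)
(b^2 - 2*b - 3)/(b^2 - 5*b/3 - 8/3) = 3*(b - 3)/(3*b - 8)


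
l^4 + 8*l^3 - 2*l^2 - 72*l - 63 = (l - 3)*(l + 1)*(l + 3)*(l + 7)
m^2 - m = m*(m - 1)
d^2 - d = d*(d - 1)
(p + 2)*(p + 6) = p^2 + 8*p + 12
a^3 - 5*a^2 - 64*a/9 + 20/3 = (a - 6)*(a - 2/3)*(a + 5/3)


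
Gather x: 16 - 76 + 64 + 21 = 25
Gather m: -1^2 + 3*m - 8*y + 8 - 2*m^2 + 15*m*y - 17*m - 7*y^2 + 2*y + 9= -2*m^2 + m*(15*y - 14) - 7*y^2 - 6*y + 16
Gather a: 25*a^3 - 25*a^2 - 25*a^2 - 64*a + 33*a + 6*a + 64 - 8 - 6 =25*a^3 - 50*a^2 - 25*a + 50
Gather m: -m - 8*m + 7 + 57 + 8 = 72 - 9*m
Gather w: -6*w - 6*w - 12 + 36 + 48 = 72 - 12*w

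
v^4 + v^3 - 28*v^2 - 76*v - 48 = (v - 6)*(v + 1)*(v + 2)*(v + 4)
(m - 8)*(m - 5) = m^2 - 13*m + 40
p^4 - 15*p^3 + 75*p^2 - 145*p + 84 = (p - 7)*(p - 4)*(p - 3)*(p - 1)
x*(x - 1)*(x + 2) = x^3 + x^2 - 2*x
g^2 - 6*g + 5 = (g - 5)*(g - 1)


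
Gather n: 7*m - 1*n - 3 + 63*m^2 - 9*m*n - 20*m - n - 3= 63*m^2 - 13*m + n*(-9*m - 2) - 6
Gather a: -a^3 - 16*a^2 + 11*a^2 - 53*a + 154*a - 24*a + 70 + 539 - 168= -a^3 - 5*a^2 + 77*a + 441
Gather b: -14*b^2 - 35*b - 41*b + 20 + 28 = -14*b^2 - 76*b + 48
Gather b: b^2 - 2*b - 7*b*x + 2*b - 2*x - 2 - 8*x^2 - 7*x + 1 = b^2 - 7*b*x - 8*x^2 - 9*x - 1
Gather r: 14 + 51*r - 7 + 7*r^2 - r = 7*r^2 + 50*r + 7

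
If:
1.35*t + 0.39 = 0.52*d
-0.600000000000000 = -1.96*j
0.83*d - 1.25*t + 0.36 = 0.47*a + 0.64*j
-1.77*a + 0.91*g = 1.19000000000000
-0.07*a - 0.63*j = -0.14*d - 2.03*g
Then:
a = -0.55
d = -2.25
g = 0.23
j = 0.31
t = -1.16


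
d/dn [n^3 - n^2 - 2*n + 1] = 3*n^2 - 2*n - 2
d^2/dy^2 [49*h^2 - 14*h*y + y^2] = 2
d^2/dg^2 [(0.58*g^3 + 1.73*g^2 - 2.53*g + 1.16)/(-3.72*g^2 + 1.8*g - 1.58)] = (-1.4210854715202e-14*g^5 + 49.91376*g^3 - 25.4086560000001*g^2 - 51.30528*g + 11.872328)/(51.478848*g^6 - 74.72736*g^5 + 101.752416*g^4 - 69.31008*g^3 + 43.217424*g^2 - 13.48056*g + 3.944312)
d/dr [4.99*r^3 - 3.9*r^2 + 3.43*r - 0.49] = 14.97*r^2 - 7.8*r + 3.43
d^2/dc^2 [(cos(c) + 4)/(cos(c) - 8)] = 12*(sin(c)^2 - 8*cos(c) + 1)/(cos(c) - 8)^3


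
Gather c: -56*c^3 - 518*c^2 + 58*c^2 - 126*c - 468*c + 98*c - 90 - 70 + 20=-56*c^3 - 460*c^2 - 496*c - 140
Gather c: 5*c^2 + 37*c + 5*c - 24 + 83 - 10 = 5*c^2 + 42*c + 49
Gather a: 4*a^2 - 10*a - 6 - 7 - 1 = 4*a^2 - 10*a - 14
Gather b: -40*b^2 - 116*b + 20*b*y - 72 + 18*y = -40*b^2 + b*(20*y - 116) + 18*y - 72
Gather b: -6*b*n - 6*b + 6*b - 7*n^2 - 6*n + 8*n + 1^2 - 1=-6*b*n - 7*n^2 + 2*n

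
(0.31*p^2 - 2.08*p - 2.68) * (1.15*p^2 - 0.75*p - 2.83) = 0.3565*p^4 - 2.6245*p^3 - 2.3993*p^2 + 7.8964*p + 7.5844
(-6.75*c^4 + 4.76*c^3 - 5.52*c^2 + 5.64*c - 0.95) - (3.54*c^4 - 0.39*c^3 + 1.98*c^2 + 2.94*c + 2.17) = -10.29*c^4 + 5.15*c^3 - 7.5*c^2 + 2.7*c - 3.12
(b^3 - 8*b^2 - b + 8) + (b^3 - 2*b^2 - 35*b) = 2*b^3 - 10*b^2 - 36*b + 8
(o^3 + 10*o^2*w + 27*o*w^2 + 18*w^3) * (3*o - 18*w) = 3*o^4 + 12*o^3*w - 99*o^2*w^2 - 432*o*w^3 - 324*w^4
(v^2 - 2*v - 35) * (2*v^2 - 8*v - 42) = 2*v^4 - 12*v^3 - 96*v^2 + 364*v + 1470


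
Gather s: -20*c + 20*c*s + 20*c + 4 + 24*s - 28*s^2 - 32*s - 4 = -28*s^2 + s*(20*c - 8)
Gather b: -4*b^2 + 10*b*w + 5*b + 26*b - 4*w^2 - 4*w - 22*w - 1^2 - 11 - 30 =-4*b^2 + b*(10*w + 31) - 4*w^2 - 26*w - 42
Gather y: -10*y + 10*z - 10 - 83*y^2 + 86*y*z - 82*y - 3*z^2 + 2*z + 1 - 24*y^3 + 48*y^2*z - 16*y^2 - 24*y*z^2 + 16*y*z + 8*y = -24*y^3 + y^2*(48*z - 99) + y*(-24*z^2 + 102*z - 84) - 3*z^2 + 12*z - 9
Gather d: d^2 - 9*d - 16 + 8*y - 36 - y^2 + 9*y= d^2 - 9*d - y^2 + 17*y - 52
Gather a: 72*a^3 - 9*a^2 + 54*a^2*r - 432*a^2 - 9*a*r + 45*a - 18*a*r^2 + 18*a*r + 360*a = 72*a^3 + a^2*(54*r - 441) + a*(-18*r^2 + 9*r + 405)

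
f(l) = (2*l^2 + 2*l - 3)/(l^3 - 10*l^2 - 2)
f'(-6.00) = 0.00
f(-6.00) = -0.10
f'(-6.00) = 0.00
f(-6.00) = -0.10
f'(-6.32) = -0.00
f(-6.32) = -0.10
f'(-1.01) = 0.55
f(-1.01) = 0.23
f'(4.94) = -0.08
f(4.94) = -0.44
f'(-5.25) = 0.00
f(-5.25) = -0.10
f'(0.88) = -0.55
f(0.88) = -0.03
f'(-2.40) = 0.06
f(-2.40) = -0.05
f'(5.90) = -0.13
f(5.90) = -0.54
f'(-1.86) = 0.12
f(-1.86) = -0.00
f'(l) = (4*l + 2)/(l^3 - 10*l^2 - 2) + (-3*l^2 + 20*l)*(2*l^2 + 2*l - 3)/(l^3 - 10*l^2 - 2)^2 = (-2*l^4 - 4*l^3 + 29*l^2 - 68*l - 4)/(l^6 - 20*l^5 + 100*l^4 - 4*l^3 + 40*l^2 + 4)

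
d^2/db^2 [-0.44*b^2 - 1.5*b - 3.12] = -0.880000000000000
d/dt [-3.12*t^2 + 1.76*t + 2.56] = 1.76 - 6.24*t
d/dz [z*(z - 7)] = 2*z - 7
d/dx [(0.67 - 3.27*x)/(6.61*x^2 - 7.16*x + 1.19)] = (21.6147*x^2 - 8.8574*x + 0.9059)/(43.6921*x^4 - 94.6552*x^3 + 66.9974*x^2 - 17.0408*x + 1.4161)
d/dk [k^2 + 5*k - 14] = 2*k + 5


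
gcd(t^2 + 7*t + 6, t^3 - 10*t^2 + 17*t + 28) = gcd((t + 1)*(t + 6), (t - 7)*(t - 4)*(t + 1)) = t + 1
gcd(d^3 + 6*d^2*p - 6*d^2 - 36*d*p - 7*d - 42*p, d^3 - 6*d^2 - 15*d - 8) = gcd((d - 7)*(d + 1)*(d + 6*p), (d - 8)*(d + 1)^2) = d + 1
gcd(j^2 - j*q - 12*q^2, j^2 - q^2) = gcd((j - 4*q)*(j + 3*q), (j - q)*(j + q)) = 1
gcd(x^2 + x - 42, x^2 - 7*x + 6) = x - 6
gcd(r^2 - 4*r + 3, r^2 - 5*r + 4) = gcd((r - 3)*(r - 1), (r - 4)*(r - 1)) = r - 1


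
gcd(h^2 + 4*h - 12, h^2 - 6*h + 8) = h - 2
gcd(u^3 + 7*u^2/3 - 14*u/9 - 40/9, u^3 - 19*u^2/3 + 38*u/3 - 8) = u - 4/3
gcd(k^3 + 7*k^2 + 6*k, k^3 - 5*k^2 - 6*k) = k^2 + k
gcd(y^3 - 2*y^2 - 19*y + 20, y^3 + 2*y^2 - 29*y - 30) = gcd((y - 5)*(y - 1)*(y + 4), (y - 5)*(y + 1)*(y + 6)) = y - 5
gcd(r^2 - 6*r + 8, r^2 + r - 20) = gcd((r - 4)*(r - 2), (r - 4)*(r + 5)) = r - 4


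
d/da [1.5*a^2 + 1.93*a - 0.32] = 3.0*a + 1.93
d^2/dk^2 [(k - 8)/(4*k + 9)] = -328/(4*k + 9)^3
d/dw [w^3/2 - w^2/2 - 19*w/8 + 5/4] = 3*w^2/2 - w - 19/8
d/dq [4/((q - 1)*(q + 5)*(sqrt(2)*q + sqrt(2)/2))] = 24*sqrt(2)*(-q^2 - 3*q + 1)/(4*q^6 + 36*q^5 + 57*q^4 - 128*q^3 - 54*q^2 + 60*q + 25)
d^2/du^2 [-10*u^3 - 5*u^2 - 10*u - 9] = -60*u - 10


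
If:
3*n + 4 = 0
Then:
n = -4/3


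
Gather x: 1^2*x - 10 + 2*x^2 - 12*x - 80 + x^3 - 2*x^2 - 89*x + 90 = x^3 - 100*x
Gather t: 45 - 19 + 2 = 28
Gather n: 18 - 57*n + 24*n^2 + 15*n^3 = 15*n^3 + 24*n^2 - 57*n + 18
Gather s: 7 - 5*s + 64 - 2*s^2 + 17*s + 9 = -2*s^2 + 12*s + 80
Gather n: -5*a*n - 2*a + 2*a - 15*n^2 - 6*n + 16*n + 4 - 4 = -15*n^2 + n*(10 - 5*a)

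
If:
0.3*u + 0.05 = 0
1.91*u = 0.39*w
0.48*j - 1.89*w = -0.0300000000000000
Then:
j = -3.28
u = -0.17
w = -0.82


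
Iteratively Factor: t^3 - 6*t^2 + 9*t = (t)*(t^2 - 6*t + 9) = t*(t - 3)*(t - 3)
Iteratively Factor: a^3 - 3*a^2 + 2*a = (a - 2)*(a^2 - a) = (a - 2)*(a - 1)*(a)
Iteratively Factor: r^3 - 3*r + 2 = (r - 1)*(r^2 + r - 2) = (r - 1)*(r + 2)*(r - 1)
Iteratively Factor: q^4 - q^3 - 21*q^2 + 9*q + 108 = (q - 4)*(q^3 + 3*q^2 - 9*q - 27) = (q - 4)*(q + 3)*(q^2 - 9) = (q - 4)*(q + 3)^2*(q - 3)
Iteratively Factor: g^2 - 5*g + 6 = (g - 3)*(g - 2)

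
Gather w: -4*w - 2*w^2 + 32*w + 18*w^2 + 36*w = 16*w^2 + 64*w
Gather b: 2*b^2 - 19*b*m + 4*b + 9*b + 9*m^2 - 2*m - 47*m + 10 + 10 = 2*b^2 + b*(13 - 19*m) + 9*m^2 - 49*m + 20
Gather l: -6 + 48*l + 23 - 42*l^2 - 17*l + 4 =-42*l^2 + 31*l + 21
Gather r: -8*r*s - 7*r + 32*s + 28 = r*(-8*s - 7) + 32*s + 28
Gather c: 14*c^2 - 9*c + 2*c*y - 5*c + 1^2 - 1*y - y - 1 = 14*c^2 + c*(2*y - 14) - 2*y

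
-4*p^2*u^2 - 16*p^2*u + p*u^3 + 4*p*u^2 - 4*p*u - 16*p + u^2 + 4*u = (-4*p + u)*(u + 4)*(p*u + 1)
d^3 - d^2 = d^2*(d - 1)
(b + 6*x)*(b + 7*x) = b^2 + 13*b*x + 42*x^2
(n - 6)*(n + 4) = n^2 - 2*n - 24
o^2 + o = o*(o + 1)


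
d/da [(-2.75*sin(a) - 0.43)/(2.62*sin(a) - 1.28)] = 4.6466*cos(a)/(2.62*sin(a) - 1.28)^2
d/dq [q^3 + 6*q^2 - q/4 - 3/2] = 3*q^2 + 12*q - 1/4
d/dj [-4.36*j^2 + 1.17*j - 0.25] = 1.17 - 8.72*j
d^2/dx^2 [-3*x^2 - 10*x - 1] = -6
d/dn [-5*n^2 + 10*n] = 10 - 10*n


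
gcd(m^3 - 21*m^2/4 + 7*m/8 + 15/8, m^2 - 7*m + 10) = m - 5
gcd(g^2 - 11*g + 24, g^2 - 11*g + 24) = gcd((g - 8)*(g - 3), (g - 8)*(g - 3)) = g^2 - 11*g + 24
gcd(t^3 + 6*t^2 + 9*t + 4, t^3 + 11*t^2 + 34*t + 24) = t^2 + 5*t + 4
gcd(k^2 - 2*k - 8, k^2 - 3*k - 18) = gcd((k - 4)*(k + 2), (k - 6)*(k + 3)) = 1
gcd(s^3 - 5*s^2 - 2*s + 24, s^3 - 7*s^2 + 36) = s^2 - s - 6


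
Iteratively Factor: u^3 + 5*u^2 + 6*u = (u)*(u^2 + 5*u + 6) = u*(u + 3)*(u + 2)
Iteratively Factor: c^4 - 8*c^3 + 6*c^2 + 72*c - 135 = (c - 3)*(c^3 - 5*c^2 - 9*c + 45) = (c - 3)*(c + 3)*(c^2 - 8*c + 15) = (c - 5)*(c - 3)*(c + 3)*(c - 3)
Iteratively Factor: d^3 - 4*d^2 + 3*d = (d)*(d^2 - 4*d + 3) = d*(d - 3)*(d - 1)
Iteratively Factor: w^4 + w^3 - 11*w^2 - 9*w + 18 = (w - 3)*(w^3 + 4*w^2 + w - 6) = (w - 3)*(w + 2)*(w^2 + 2*w - 3) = (w - 3)*(w + 2)*(w + 3)*(w - 1)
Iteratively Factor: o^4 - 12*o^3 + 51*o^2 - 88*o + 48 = (o - 3)*(o^3 - 9*o^2 + 24*o - 16) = (o - 4)*(o - 3)*(o^2 - 5*o + 4) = (o - 4)*(o - 3)*(o - 1)*(o - 4)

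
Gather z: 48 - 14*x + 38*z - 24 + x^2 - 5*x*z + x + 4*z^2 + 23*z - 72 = x^2 - 13*x + 4*z^2 + z*(61 - 5*x) - 48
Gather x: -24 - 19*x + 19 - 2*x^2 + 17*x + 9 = -2*x^2 - 2*x + 4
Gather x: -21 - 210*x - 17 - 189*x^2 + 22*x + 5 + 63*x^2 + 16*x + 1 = -126*x^2 - 172*x - 32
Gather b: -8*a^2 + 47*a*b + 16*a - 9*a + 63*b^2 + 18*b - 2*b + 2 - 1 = -8*a^2 + 7*a + 63*b^2 + b*(47*a + 16) + 1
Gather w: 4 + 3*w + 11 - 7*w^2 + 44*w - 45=-7*w^2 + 47*w - 30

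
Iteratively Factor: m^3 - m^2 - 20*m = (m - 5)*(m^2 + 4*m) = m*(m - 5)*(m + 4)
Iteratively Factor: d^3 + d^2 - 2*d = (d + 2)*(d^2 - d) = (d - 1)*(d + 2)*(d)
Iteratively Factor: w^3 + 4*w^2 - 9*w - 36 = (w + 4)*(w^2 - 9) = (w + 3)*(w + 4)*(w - 3)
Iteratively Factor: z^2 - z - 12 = (z + 3)*(z - 4)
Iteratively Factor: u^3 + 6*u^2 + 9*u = (u + 3)*(u^2 + 3*u) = (u + 3)^2*(u)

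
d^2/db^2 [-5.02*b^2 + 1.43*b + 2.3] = -10.0400000000000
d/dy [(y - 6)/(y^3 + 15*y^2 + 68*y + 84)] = (y^3 + 15*y^2 + 68*y - (y - 6)*(3*y^2 + 30*y + 68) + 84)/(y^3 + 15*y^2 + 68*y + 84)^2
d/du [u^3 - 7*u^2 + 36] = u*(3*u - 14)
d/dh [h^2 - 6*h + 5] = 2*h - 6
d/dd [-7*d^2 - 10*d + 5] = -14*d - 10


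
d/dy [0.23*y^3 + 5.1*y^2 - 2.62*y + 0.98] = 0.69*y^2 + 10.2*y - 2.62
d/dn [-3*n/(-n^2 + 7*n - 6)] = 3*(6 - n^2)/(n^4 - 14*n^3 + 61*n^2 - 84*n + 36)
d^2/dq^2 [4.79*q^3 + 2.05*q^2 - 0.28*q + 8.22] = 28.74*q + 4.1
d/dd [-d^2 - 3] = -2*d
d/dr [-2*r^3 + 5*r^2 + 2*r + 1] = -6*r^2 + 10*r + 2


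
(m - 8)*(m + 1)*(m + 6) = m^3 - m^2 - 50*m - 48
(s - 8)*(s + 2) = s^2 - 6*s - 16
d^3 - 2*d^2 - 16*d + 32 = (d - 4)*(d - 2)*(d + 4)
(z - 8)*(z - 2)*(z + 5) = z^3 - 5*z^2 - 34*z + 80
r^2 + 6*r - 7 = (r - 1)*(r + 7)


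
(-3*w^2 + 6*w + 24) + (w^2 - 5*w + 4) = -2*w^2 + w + 28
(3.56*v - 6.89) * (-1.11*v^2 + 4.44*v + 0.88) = -3.9516*v^3 + 23.4543*v^2 - 27.4588*v - 6.0632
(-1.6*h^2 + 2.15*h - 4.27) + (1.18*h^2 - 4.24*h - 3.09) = -0.42*h^2 - 2.09*h - 7.36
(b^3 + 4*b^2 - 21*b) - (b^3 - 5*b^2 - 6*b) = 9*b^2 - 15*b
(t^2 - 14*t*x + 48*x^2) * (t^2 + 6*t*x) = t^4 - 8*t^3*x - 36*t^2*x^2 + 288*t*x^3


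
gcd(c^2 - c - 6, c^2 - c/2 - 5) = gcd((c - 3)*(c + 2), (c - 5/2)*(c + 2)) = c + 2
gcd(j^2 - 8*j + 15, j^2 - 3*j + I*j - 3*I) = j - 3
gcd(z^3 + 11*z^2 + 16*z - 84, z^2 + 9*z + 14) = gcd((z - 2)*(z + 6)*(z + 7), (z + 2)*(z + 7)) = z + 7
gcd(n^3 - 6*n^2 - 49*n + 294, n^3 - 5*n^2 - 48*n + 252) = n^2 + n - 42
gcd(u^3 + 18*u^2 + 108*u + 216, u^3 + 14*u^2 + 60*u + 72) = u^2 + 12*u + 36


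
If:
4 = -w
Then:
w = -4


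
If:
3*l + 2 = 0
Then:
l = -2/3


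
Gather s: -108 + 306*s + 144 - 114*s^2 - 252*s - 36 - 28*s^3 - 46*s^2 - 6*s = -28*s^3 - 160*s^2 + 48*s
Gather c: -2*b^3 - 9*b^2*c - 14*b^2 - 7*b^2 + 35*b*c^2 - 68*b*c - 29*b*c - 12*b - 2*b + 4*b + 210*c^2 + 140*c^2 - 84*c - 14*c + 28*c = -2*b^3 - 21*b^2 - 10*b + c^2*(35*b + 350) + c*(-9*b^2 - 97*b - 70)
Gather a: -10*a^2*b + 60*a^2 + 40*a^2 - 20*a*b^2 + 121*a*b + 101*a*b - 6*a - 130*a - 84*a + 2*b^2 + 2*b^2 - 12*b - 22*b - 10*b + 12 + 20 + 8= a^2*(100 - 10*b) + a*(-20*b^2 + 222*b - 220) + 4*b^2 - 44*b + 40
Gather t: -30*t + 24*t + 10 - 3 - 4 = 3 - 6*t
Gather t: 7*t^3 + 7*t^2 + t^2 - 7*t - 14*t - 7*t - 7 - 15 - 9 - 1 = 7*t^3 + 8*t^2 - 28*t - 32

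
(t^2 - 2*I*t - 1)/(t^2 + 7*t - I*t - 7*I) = (t - I)/(t + 7)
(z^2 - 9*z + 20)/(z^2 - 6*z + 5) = (z - 4)/(z - 1)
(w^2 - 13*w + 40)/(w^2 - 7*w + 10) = (w - 8)/(w - 2)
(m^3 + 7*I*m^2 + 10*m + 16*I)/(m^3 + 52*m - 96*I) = (m + I)/(m - 6*I)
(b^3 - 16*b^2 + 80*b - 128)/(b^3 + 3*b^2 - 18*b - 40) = (b^2 - 12*b + 32)/(b^2 + 7*b + 10)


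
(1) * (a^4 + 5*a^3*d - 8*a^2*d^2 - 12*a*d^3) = a^4 + 5*a^3*d - 8*a^2*d^2 - 12*a*d^3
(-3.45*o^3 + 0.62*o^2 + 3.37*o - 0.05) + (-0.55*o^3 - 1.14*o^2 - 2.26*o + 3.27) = -4.0*o^3 - 0.52*o^2 + 1.11*o + 3.22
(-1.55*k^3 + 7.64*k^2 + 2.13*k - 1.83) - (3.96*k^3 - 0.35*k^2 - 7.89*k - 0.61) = -5.51*k^3 + 7.99*k^2 + 10.02*k - 1.22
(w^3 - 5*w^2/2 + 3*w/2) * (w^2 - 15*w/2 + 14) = w^5 - 10*w^4 + 137*w^3/4 - 185*w^2/4 + 21*w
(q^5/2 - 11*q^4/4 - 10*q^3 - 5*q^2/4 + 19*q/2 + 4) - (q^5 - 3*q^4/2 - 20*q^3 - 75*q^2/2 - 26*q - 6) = -q^5/2 - 5*q^4/4 + 10*q^3 + 145*q^2/4 + 71*q/2 + 10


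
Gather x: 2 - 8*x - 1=1 - 8*x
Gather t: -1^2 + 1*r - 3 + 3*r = 4*r - 4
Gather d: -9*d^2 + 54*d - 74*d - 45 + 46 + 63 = -9*d^2 - 20*d + 64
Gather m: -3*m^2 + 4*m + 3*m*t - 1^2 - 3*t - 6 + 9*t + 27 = -3*m^2 + m*(3*t + 4) + 6*t + 20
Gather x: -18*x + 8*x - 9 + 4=-10*x - 5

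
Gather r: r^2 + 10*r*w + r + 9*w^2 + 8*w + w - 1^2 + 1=r^2 + r*(10*w + 1) + 9*w^2 + 9*w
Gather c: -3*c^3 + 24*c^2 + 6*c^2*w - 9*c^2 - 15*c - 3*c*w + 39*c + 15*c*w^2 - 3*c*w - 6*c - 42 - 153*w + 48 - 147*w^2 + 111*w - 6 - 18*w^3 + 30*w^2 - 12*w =-3*c^3 + c^2*(6*w + 15) + c*(15*w^2 - 6*w + 18) - 18*w^3 - 117*w^2 - 54*w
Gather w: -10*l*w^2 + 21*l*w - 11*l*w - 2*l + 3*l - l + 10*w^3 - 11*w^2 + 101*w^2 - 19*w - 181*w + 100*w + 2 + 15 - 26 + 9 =10*w^3 + w^2*(90 - 10*l) + w*(10*l - 100)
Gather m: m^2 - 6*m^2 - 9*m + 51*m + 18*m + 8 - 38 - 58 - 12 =-5*m^2 + 60*m - 100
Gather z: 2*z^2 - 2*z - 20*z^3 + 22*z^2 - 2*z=-20*z^3 + 24*z^2 - 4*z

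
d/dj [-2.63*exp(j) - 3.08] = -2.63*exp(j)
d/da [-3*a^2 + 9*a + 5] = 9 - 6*a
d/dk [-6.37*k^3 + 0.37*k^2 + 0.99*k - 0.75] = -19.11*k^2 + 0.74*k + 0.99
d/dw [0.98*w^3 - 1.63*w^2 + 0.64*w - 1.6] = 2.94*w^2 - 3.26*w + 0.64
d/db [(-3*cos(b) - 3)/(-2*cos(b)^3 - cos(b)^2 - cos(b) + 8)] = 3*(5*cos(b) + 7*cos(2*b)/2 + cos(3*b) + 25/2)*sin(b)/(2*cos(b)^3 + cos(b)^2 + cos(b) - 8)^2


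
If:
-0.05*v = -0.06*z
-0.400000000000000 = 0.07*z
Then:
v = -6.86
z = -5.71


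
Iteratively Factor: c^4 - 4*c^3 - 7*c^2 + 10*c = (c + 2)*(c^3 - 6*c^2 + 5*c) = (c - 5)*(c + 2)*(c^2 - c) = c*(c - 5)*(c + 2)*(c - 1)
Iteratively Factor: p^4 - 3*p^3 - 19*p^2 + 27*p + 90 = (p - 3)*(p^3 - 19*p - 30) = (p - 3)*(p + 2)*(p^2 - 2*p - 15) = (p - 5)*(p - 3)*(p + 2)*(p + 3)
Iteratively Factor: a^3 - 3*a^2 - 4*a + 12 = (a - 2)*(a^2 - a - 6) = (a - 3)*(a - 2)*(a + 2)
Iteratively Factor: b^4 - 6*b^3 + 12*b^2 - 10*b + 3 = (b - 1)*(b^3 - 5*b^2 + 7*b - 3) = (b - 1)^2*(b^2 - 4*b + 3) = (b - 3)*(b - 1)^2*(b - 1)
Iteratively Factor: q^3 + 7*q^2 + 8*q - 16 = (q + 4)*(q^2 + 3*q - 4) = (q + 4)^2*(q - 1)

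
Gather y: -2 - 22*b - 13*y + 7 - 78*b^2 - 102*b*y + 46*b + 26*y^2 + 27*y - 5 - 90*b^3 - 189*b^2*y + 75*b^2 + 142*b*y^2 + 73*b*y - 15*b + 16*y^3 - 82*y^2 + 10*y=-90*b^3 - 3*b^2 + 9*b + 16*y^3 + y^2*(142*b - 56) + y*(-189*b^2 - 29*b + 24)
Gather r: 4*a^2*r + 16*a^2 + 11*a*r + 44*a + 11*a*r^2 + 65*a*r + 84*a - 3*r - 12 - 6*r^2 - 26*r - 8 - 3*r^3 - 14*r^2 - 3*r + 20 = 16*a^2 + 128*a - 3*r^3 + r^2*(11*a - 20) + r*(4*a^2 + 76*a - 32)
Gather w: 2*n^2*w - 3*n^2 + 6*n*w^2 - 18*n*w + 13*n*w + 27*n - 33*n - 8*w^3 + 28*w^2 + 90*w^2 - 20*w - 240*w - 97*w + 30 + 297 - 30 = -3*n^2 - 6*n - 8*w^3 + w^2*(6*n + 118) + w*(2*n^2 - 5*n - 357) + 297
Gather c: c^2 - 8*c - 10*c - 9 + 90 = c^2 - 18*c + 81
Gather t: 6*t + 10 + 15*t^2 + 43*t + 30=15*t^2 + 49*t + 40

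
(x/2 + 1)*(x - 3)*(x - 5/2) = x^3/2 - 7*x^2/4 - 7*x/4 + 15/2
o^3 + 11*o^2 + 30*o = o*(o + 5)*(o + 6)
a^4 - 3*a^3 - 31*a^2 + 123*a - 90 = (a - 5)*(a - 3)*(a - 1)*(a + 6)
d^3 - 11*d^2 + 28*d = d*(d - 7)*(d - 4)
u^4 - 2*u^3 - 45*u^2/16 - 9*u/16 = u*(u - 3)*(u + 1/4)*(u + 3/4)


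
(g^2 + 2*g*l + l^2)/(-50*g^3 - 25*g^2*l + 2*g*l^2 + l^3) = (-g^2 - 2*g*l - l^2)/(50*g^3 + 25*g^2*l - 2*g*l^2 - l^3)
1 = 1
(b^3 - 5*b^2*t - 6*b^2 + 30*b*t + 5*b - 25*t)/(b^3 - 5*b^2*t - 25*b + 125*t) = (b - 1)/(b + 5)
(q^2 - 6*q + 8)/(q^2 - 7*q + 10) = (q - 4)/(q - 5)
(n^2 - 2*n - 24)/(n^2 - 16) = (n - 6)/(n - 4)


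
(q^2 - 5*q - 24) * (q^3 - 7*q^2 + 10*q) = q^5 - 12*q^4 + 21*q^3 + 118*q^2 - 240*q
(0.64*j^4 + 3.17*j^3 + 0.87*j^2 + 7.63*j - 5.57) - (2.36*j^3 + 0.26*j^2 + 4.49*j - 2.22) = 0.64*j^4 + 0.81*j^3 + 0.61*j^2 + 3.14*j - 3.35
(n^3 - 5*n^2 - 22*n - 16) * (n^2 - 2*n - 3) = n^5 - 7*n^4 - 15*n^3 + 43*n^2 + 98*n + 48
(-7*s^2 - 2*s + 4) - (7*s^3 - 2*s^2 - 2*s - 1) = -7*s^3 - 5*s^2 + 5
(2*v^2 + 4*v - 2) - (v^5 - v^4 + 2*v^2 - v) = -v^5 + v^4 + 5*v - 2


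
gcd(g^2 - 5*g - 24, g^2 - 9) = g + 3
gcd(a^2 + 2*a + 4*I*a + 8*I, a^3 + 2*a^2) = a + 2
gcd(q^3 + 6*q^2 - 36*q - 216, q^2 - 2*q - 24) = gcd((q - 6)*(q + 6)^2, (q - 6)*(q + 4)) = q - 6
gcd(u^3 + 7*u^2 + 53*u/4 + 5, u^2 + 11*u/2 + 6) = u + 4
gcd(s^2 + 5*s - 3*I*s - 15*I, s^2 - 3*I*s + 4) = 1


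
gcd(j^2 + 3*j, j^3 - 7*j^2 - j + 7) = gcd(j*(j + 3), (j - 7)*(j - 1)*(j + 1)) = 1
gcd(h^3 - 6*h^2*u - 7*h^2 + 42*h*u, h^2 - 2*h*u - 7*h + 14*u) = h - 7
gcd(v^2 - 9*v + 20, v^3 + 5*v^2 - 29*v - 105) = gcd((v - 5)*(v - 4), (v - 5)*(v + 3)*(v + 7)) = v - 5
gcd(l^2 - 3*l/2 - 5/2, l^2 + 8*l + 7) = l + 1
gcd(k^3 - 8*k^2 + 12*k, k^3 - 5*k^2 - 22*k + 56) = k - 2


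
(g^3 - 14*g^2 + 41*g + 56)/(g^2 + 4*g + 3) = (g^2 - 15*g + 56)/(g + 3)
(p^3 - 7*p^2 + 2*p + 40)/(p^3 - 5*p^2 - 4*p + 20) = (p - 4)/(p - 2)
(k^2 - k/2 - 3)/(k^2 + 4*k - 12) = (k + 3/2)/(k + 6)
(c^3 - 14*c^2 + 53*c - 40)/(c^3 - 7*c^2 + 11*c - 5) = (c - 8)/(c - 1)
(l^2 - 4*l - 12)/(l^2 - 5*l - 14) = (l - 6)/(l - 7)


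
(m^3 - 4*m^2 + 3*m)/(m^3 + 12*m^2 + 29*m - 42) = m*(m - 3)/(m^2 + 13*m + 42)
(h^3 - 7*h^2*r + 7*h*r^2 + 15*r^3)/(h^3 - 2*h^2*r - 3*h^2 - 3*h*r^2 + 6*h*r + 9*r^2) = (h - 5*r)/(h - 3)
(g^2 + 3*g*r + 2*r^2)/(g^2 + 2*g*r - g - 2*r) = (g + r)/(g - 1)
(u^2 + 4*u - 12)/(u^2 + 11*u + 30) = (u - 2)/(u + 5)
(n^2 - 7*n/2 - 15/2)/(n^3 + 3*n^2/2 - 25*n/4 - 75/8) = 4*(n - 5)/(4*n^2 - 25)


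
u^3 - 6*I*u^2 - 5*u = u*(u - 5*I)*(u - I)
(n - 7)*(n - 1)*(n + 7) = n^3 - n^2 - 49*n + 49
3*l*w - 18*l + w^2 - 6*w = (3*l + w)*(w - 6)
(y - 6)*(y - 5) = y^2 - 11*y + 30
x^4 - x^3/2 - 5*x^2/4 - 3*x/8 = x*(x - 3/2)*(x + 1/2)^2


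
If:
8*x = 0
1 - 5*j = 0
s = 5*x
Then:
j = 1/5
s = 0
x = 0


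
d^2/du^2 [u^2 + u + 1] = 2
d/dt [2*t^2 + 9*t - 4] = 4*t + 9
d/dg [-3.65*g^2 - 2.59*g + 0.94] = -7.3*g - 2.59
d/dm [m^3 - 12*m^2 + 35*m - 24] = 3*m^2 - 24*m + 35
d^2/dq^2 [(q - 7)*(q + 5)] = 2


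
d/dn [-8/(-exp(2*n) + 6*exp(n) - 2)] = 16*(3 - exp(n))*exp(n)/(exp(2*n) - 6*exp(n) + 2)^2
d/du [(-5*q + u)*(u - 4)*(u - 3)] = -10*q*u + 35*q + 3*u^2 - 14*u + 12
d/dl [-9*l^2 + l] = 1 - 18*l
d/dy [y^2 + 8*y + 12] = 2*y + 8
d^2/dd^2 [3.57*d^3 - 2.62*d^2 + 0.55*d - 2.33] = 21.42*d - 5.24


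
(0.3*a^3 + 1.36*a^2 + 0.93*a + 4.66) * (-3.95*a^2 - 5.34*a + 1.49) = -1.185*a^5 - 6.974*a^4 - 10.4889*a^3 - 21.3468*a^2 - 23.4987*a + 6.9434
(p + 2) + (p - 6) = 2*p - 4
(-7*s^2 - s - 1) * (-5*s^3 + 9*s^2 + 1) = 35*s^5 - 58*s^4 - 4*s^3 - 16*s^2 - s - 1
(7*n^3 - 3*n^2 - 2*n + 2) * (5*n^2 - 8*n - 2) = 35*n^5 - 71*n^4 + 32*n^2 - 12*n - 4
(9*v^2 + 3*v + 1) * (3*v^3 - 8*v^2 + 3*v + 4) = 27*v^5 - 63*v^4 + 6*v^3 + 37*v^2 + 15*v + 4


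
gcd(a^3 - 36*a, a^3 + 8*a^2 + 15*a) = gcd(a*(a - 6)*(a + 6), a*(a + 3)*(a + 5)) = a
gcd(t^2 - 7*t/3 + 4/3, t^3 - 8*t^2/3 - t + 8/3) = t - 1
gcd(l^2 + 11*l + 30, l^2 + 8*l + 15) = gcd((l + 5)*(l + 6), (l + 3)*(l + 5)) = l + 5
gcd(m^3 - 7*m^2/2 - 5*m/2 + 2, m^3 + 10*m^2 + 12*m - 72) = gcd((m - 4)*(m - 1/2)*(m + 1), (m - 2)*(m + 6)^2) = 1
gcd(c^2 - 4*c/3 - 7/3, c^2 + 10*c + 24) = 1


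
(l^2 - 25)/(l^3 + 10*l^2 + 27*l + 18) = (l^2 - 25)/(l^3 + 10*l^2 + 27*l + 18)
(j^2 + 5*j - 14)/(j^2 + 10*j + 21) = (j - 2)/(j + 3)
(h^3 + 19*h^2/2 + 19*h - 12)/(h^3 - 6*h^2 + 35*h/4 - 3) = 2*(h^2 + 10*h + 24)/(2*h^2 - 11*h + 12)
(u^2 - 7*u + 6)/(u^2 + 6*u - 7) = (u - 6)/(u + 7)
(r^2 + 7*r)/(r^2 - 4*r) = (r + 7)/(r - 4)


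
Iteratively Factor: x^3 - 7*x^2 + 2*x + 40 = (x + 2)*(x^2 - 9*x + 20) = (x - 4)*(x + 2)*(x - 5)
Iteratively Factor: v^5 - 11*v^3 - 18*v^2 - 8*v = (v)*(v^4 - 11*v^2 - 18*v - 8) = v*(v + 1)*(v^3 - v^2 - 10*v - 8) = v*(v + 1)*(v + 2)*(v^2 - 3*v - 4) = v*(v + 1)^2*(v + 2)*(v - 4)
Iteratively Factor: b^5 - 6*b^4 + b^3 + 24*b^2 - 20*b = (b + 2)*(b^4 - 8*b^3 + 17*b^2 - 10*b) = (b - 5)*(b + 2)*(b^3 - 3*b^2 + 2*b) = b*(b - 5)*(b + 2)*(b^2 - 3*b + 2) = b*(b - 5)*(b - 1)*(b + 2)*(b - 2)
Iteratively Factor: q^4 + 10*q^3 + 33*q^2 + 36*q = (q)*(q^3 + 10*q^2 + 33*q + 36) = q*(q + 3)*(q^2 + 7*q + 12) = q*(q + 3)*(q + 4)*(q + 3)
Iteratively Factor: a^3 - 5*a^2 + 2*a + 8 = (a + 1)*(a^2 - 6*a + 8) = (a - 4)*(a + 1)*(a - 2)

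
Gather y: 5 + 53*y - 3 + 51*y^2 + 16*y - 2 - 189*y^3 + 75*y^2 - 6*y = -189*y^3 + 126*y^2 + 63*y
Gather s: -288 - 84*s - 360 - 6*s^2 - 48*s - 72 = -6*s^2 - 132*s - 720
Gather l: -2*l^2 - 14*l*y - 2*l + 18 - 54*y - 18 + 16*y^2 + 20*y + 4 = -2*l^2 + l*(-14*y - 2) + 16*y^2 - 34*y + 4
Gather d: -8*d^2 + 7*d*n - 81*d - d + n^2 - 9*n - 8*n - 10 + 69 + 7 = -8*d^2 + d*(7*n - 82) + n^2 - 17*n + 66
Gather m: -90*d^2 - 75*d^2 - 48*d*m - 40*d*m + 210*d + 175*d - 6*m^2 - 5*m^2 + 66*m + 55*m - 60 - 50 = -165*d^2 + 385*d - 11*m^2 + m*(121 - 88*d) - 110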